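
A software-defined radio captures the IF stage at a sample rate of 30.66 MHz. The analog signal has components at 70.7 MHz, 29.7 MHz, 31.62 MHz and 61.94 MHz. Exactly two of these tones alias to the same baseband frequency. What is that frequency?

0.96 MHz

fs/2 = 15.33 MHz.
70.7 MHz mod fs = 9.38 MHz.
9.38 MHz ≤ fs/2 = 15.33 MHz, appears at 9.38 MHz.
29.7 MHz > fs/2 = 15.33 MHz, folds to fs − 29.7 MHz = 0.96 MHz.
31.62 MHz mod fs = 0.96 MHz.
0.96 MHz ≤ fs/2 = 15.33 MHz, appears at 0.96 MHz.
61.94 MHz mod fs = 0.62 MHz.
0.62 MHz ≤ fs/2 = 15.33 MHz, appears at 0.62 MHz.
29.7 MHz and 31.62 MHz both map to 0.96 MHz.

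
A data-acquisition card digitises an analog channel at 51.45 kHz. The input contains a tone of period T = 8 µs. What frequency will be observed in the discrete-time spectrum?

T = 8 µs → f = 1/T = 125 kHz.
125 kHz mod fs = 22.1 kHz.
22.1 kHz ≤ fs/2 = 25.725 kHz, appears at 22.1 kHz.

22.1 kHz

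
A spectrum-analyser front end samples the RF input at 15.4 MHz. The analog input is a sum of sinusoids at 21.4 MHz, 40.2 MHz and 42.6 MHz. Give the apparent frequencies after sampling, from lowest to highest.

3.6 MHz, 6 MHz

fs/2 = 7.7 MHz.
21.4 MHz mod fs = 6 MHz.
6 MHz ≤ fs/2 = 7.7 MHz, appears at 6 MHz.
40.2 MHz mod fs = 9.4 MHz.
9.4 MHz > fs/2 = 7.7 MHz, folds to fs − 9.4 MHz = 6 MHz.
42.6 MHz mod fs = 11.8 MHz.
11.8 MHz > fs/2 = 7.7 MHz, folds to fs − 11.8 MHz = 3.6 MHz.
Distinct values: {3.6 MHz, 6 MHz}.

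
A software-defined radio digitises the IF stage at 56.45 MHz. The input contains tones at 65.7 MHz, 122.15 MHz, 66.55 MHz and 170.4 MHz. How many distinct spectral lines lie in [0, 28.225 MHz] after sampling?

fs/2 = 28.225 MHz.
65.7 MHz mod fs = 9.25 MHz.
9.25 MHz ≤ fs/2 = 28.225 MHz, appears at 9.25 MHz.
122.15 MHz mod fs = 9.25 MHz.
9.25 MHz ≤ fs/2 = 28.225 MHz, appears at 9.25 MHz.
66.55 MHz mod fs = 10.1 MHz.
10.1 MHz ≤ fs/2 = 28.225 MHz, appears at 10.1 MHz.
170.4 MHz mod fs = 1.05 MHz.
1.05 MHz ≤ fs/2 = 28.225 MHz, appears at 1.05 MHz.
Distinct values: {1.05 MHz, 9.25 MHz, 10.1 MHz} → 3.

3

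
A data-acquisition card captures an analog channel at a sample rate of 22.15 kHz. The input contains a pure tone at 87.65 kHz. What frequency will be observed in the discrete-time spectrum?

87.65 kHz mod fs = 21.2 kHz.
21.2 kHz > fs/2 = 11.075 kHz, folds to fs − 21.2 kHz = 0.95 kHz.

0.95 kHz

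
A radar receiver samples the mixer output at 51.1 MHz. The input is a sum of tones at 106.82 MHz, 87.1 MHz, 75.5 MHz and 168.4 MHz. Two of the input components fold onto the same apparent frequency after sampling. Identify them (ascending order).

fs/2 = 25.55 MHz.
106.82 MHz mod fs = 4.62 MHz.
4.62 MHz ≤ fs/2 = 25.55 MHz, appears at 4.62 MHz.
87.1 MHz mod fs = 36 MHz.
36 MHz > fs/2 = 25.55 MHz, folds to fs − 36 MHz = 15.1 MHz.
75.5 MHz mod fs = 24.4 MHz.
24.4 MHz ≤ fs/2 = 25.55 MHz, appears at 24.4 MHz.
168.4 MHz mod fs = 15.1 MHz.
15.1 MHz ≤ fs/2 = 25.55 MHz, appears at 15.1 MHz.
87.1 MHz and 168.4 MHz both map to 15.1 MHz.

87.1 MHz, 168.4 MHz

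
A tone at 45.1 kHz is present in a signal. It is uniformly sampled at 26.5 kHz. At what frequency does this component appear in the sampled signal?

45.1 kHz mod fs = 18.6 kHz.
18.6 kHz > fs/2 = 13.25 kHz, folds to fs − 18.6 kHz = 7.9 kHz.

7.9 kHz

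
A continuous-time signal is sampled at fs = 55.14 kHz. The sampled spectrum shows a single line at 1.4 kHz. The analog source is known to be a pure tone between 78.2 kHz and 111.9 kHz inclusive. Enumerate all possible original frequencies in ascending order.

Frequencies that alias to 1.4 kHz are k·fs ± 1.4 kHz for integer k ≥ 0.
k=0: 1.4 kHz.
k=1: 53.74 kHz, 56.54 kHz.
k=2: 108.88 kHz, 111.68 kHz.
k=3: 164.02 kHz, 166.82 kHz.
Within [78.2 kHz, 111.9 kHz]: 108.88 kHz, 111.68 kHz.

108.88 kHz, 111.68 kHz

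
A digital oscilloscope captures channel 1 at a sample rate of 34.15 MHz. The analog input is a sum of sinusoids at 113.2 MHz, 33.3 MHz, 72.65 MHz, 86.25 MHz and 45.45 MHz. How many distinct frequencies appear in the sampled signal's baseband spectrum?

5

fs/2 = 17.075 MHz.
113.2 MHz mod fs = 10.75 MHz.
10.75 MHz ≤ fs/2 = 17.075 MHz, appears at 10.75 MHz.
33.3 MHz > fs/2 = 17.075 MHz, folds to fs − 33.3 MHz = 0.85 MHz.
72.65 MHz mod fs = 4.35 MHz.
4.35 MHz ≤ fs/2 = 17.075 MHz, appears at 4.35 MHz.
86.25 MHz mod fs = 17.95 MHz.
17.95 MHz > fs/2 = 17.075 MHz, folds to fs − 17.95 MHz = 16.2 MHz.
45.45 MHz mod fs = 11.3 MHz.
11.3 MHz ≤ fs/2 = 17.075 MHz, appears at 11.3 MHz.
Distinct values: {0.85 MHz, 4.35 MHz, 10.75 MHz, 11.3 MHz, 16.2 MHz} → 5.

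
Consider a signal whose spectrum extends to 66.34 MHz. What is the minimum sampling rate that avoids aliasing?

132.68 MHz

Nyquist rate = 2 × 66.34 MHz = 132.68 MHz.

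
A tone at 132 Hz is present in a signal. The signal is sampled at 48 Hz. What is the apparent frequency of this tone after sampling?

132 Hz mod fs = 36 Hz.
36 Hz > fs/2 = 24 Hz, folds to fs − 36 Hz = 12 Hz.

12 Hz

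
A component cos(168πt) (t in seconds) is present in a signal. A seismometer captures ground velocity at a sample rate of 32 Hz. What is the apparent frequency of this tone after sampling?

12 Hz

ω = 168π rad/s → f = ω/(2π) = 84 Hz.
84 Hz mod fs = 20 Hz.
20 Hz > fs/2 = 16 Hz, folds to fs − 20 Hz = 12 Hz.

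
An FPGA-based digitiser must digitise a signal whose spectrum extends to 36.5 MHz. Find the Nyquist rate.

Nyquist rate = 2 × 36.5 MHz = 73 MHz.

73 MHz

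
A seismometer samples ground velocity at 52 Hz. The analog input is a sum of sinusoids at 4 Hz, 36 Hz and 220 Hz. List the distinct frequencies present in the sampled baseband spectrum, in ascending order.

fs/2 = 26 Hz.
4 Hz ≤ fs/2 = 26 Hz, passes unchanged.
36 Hz > fs/2 = 26 Hz, folds to fs − 36 Hz = 16 Hz.
220 Hz mod fs = 12 Hz.
12 Hz ≤ fs/2 = 26 Hz, appears at 12 Hz.
Distinct values: {4 Hz, 12 Hz, 16 Hz}.

4 Hz, 12 Hz, 16 Hz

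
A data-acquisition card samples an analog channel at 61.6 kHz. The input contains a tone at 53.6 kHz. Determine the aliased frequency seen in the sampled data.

53.6 kHz > fs/2 = 30.8 kHz, folds to fs − 53.6 kHz = 8 kHz.

8 kHz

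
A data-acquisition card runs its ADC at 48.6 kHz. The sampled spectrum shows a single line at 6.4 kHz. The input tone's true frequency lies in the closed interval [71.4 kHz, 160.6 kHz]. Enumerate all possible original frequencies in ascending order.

90.8 kHz, 103.6 kHz, 139.4 kHz, 152.2 kHz

Frequencies that alias to 6.4 kHz are k·fs ± 6.4 kHz for integer k ≥ 0.
k=0: 6.4 kHz.
k=1: 42.2 kHz, 55 kHz.
k=2: 90.8 kHz, 103.6 kHz.
k=3: 139.4 kHz, 152.2 kHz.
k=4: 188 kHz, 200.8 kHz.
Within [71.4 kHz, 160.6 kHz]: 90.8 kHz, 103.6 kHz, 139.4 kHz, 152.2 kHz.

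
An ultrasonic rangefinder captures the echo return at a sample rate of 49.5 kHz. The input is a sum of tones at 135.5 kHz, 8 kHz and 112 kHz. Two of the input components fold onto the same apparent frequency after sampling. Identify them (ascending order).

112 kHz, 135.5 kHz

fs/2 = 24.75 kHz.
135.5 kHz mod fs = 36.5 kHz.
36.5 kHz > fs/2 = 24.75 kHz, folds to fs − 36.5 kHz = 13 kHz.
8 kHz ≤ fs/2 = 24.75 kHz, passes unchanged.
112 kHz mod fs = 13 kHz.
13 kHz ≤ fs/2 = 24.75 kHz, appears at 13 kHz.
112 kHz and 135.5 kHz both map to 13 kHz.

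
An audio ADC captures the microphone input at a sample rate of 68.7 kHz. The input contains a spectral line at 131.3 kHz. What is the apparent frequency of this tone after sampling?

131.3 kHz mod fs = 62.6 kHz.
62.6 kHz > fs/2 = 34.35 kHz, folds to fs − 62.6 kHz = 6.1 kHz.

6.1 kHz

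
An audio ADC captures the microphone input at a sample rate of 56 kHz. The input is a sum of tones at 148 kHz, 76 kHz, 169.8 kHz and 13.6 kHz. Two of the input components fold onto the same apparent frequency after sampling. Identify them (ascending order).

fs/2 = 28 kHz.
148 kHz mod fs = 36 kHz.
36 kHz > fs/2 = 28 kHz, folds to fs − 36 kHz = 20 kHz.
76 kHz mod fs = 20 kHz.
20 kHz ≤ fs/2 = 28 kHz, appears at 20 kHz.
169.8 kHz mod fs = 1.8 kHz.
1.8 kHz ≤ fs/2 = 28 kHz, appears at 1.8 kHz.
13.6 kHz ≤ fs/2 = 28 kHz, passes unchanged.
76 kHz and 148 kHz both map to 20 kHz.

76 kHz, 148 kHz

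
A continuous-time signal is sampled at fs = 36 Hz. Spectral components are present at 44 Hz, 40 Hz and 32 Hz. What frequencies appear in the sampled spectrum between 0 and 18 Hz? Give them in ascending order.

4 Hz, 8 Hz

fs/2 = 18 Hz.
44 Hz mod fs = 8 Hz.
8 Hz ≤ fs/2 = 18 Hz, appears at 8 Hz.
40 Hz mod fs = 4 Hz.
4 Hz ≤ fs/2 = 18 Hz, appears at 4 Hz.
32 Hz > fs/2 = 18 Hz, folds to fs − 32 Hz = 4 Hz.
Distinct values: {4 Hz, 8 Hz}.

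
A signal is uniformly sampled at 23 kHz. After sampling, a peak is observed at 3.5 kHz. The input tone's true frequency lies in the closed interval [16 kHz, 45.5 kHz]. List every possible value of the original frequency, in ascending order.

Frequencies that alias to 3.5 kHz are k·fs ± 3.5 kHz for integer k ≥ 0.
k=0: 3.5 kHz.
k=1: 19.5 kHz, 26.5 kHz.
k=2: 42.5 kHz, 49.5 kHz.
k=3: 65.5 kHz, 72.5 kHz.
Within [16 kHz, 45.5 kHz]: 19.5 kHz, 26.5 kHz, 42.5 kHz.

19.5 kHz, 26.5 kHz, 42.5 kHz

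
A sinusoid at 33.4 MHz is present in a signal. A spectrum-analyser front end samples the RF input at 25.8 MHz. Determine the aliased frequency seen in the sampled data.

7.6 MHz

33.4 MHz mod fs = 7.6 MHz.
7.6 MHz ≤ fs/2 = 12.9 MHz, appears at 7.6 MHz.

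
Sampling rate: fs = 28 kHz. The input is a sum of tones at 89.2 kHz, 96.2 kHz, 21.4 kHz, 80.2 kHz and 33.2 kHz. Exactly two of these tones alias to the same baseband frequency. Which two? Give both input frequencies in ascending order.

fs/2 = 14 kHz.
89.2 kHz mod fs = 5.2 kHz.
5.2 kHz ≤ fs/2 = 14 kHz, appears at 5.2 kHz.
96.2 kHz mod fs = 12.2 kHz.
12.2 kHz ≤ fs/2 = 14 kHz, appears at 12.2 kHz.
21.4 kHz > fs/2 = 14 kHz, folds to fs − 21.4 kHz = 6.6 kHz.
80.2 kHz mod fs = 24.2 kHz.
24.2 kHz > fs/2 = 14 kHz, folds to fs − 24.2 kHz = 3.8 kHz.
33.2 kHz mod fs = 5.2 kHz.
5.2 kHz ≤ fs/2 = 14 kHz, appears at 5.2 kHz.
33.2 kHz and 89.2 kHz both map to 5.2 kHz.

33.2 kHz, 89.2 kHz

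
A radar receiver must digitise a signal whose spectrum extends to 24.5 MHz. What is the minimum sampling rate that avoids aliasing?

49 MHz

Nyquist rate = 2 × 24.5 MHz = 49 MHz.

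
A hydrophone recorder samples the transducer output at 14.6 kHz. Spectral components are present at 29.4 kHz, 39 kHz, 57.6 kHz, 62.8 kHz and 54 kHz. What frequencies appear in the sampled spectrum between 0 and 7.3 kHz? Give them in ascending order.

0.2 kHz, 0.8 kHz, 4.4 kHz, 4.8 kHz

fs/2 = 7.3 kHz.
29.4 kHz mod fs = 0.2 kHz.
0.2 kHz ≤ fs/2 = 7.3 kHz, appears at 0.2 kHz.
39 kHz mod fs = 9.8 kHz.
9.8 kHz > fs/2 = 7.3 kHz, folds to fs − 9.8 kHz = 4.8 kHz.
57.6 kHz mod fs = 13.8 kHz.
13.8 kHz > fs/2 = 7.3 kHz, folds to fs − 13.8 kHz = 0.8 kHz.
62.8 kHz mod fs = 4.4 kHz.
4.4 kHz ≤ fs/2 = 7.3 kHz, appears at 4.4 kHz.
54 kHz mod fs = 10.2 kHz.
10.2 kHz > fs/2 = 7.3 kHz, folds to fs − 10.2 kHz = 4.4 kHz.
Distinct values: {0.2 kHz, 0.8 kHz, 4.4 kHz, 4.8 kHz}.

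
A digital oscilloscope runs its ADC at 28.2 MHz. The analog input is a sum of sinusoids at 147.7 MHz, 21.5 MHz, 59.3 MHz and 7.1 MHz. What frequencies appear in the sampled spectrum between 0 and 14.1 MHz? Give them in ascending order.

2.9 MHz, 6.7 MHz, 7.1 MHz

fs/2 = 14.1 MHz.
147.7 MHz mod fs = 6.7 MHz.
6.7 MHz ≤ fs/2 = 14.1 MHz, appears at 6.7 MHz.
21.5 MHz > fs/2 = 14.1 MHz, folds to fs − 21.5 MHz = 6.7 MHz.
59.3 MHz mod fs = 2.9 MHz.
2.9 MHz ≤ fs/2 = 14.1 MHz, appears at 2.9 MHz.
7.1 MHz ≤ fs/2 = 14.1 MHz, passes unchanged.
Distinct values: {2.9 MHz, 6.7 MHz, 7.1 MHz}.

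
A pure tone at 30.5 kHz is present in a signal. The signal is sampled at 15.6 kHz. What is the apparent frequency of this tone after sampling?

0.7 kHz

30.5 kHz mod fs = 14.9 kHz.
14.9 kHz > fs/2 = 7.8 kHz, folds to fs − 14.9 kHz = 0.7 kHz.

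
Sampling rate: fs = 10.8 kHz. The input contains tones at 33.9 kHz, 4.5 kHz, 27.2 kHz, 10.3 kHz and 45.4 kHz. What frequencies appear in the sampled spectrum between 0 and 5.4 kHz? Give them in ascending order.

0.5 kHz, 1.5 kHz, 2.2 kHz, 4.5 kHz, 5.2 kHz

fs/2 = 5.4 kHz.
33.9 kHz mod fs = 1.5 kHz.
1.5 kHz ≤ fs/2 = 5.4 kHz, appears at 1.5 kHz.
4.5 kHz ≤ fs/2 = 5.4 kHz, passes unchanged.
27.2 kHz mod fs = 5.6 kHz.
5.6 kHz > fs/2 = 5.4 kHz, folds to fs − 5.6 kHz = 5.2 kHz.
10.3 kHz > fs/2 = 5.4 kHz, folds to fs − 10.3 kHz = 0.5 kHz.
45.4 kHz mod fs = 2.2 kHz.
2.2 kHz ≤ fs/2 = 5.4 kHz, appears at 2.2 kHz.
Distinct values: {0.5 kHz, 1.5 kHz, 2.2 kHz, 4.5 kHz, 5.2 kHz}.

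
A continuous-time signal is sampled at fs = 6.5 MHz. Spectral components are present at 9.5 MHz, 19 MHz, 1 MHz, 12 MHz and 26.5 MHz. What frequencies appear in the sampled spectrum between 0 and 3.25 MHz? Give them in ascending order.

fs/2 = 3.25 MHz.
9.5 MHz mod fs = 3 MHz.
3 MHz ≤ fs/2 = 3.25 MHz, appears at 3 MHz.
19 MHz mod fs = 6 MHz.
6 MHz > fs/2 = 3.25 MHz, folds to fs − 6 MHz = 0.5 MHz.
1 MHz ≤ fs/2 = 3.25 MHz, passes unchanged.
12 MHz mod fs = 5.5 MHz.
5.5 MHz > fs/2 = 3.25 MHz, folds to fs − 5.5 MHz = 1 MHz.
26.5 MHz mod fs = 0.5 MHz.
0.5 MHz ≤ fs/2 = 3.25 MHz, appears at 0.5 MHz.
Distinct values: {0.5 MHz, 1 MHz, 3 MHz}.

0.5 MHz, 1 MHz, 3 MHz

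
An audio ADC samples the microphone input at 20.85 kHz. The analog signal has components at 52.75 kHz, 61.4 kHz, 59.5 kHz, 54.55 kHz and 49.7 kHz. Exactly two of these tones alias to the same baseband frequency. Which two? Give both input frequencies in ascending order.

49.7 kHz, 54.55 kHz

fs/2 = 10.425 kHz.
52.75 kHz mod fs = 11.05 kHz.
11.05 kHz > fs/2 = 10.425 kHz, folds to fs − 11.05 kHz = 9.8 kHz.
61.4 kHz mod fs = 19.7 kHz.
19.7 kHz > fs/2 = 10.425 kHz, folds to fs − 19.7 kHz = 1.15 kHz.
59.5 kHz mod fs = 17.8 kHz.
17.8 kHz > fs/2 = 10.425 kHz, folds to fs − 17.8 kHz = 3.05 kHz.
54.55 kHz mod fs = 12.85 kHz.
12.85 kHz > fs/2 = 10.425 kHz, folds to fs − 12.85 kHz = 8 kHz.
49.7 kHz mod fs = 8 kHz.
8 kHz ≤ fs/2 = 10.425 kHz, appears at 8 kHz.
49.7 kHz and 54.55 kHz both map to 8 kHz.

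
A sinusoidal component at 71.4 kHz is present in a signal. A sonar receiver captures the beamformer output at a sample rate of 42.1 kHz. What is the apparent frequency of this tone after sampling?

12.8 kHz

71.4 kHz mod fs = 29.3 kHz.
29.3 kHz > fs/2 = 21.05 kHz, folds to fs − 29.3 kHz = 12.8 kHz.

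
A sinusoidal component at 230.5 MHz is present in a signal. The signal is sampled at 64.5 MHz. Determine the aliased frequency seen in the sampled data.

230.5 MHz mod fs = 37 MHz.
37 MHz > fs/2 = 32.25 MHz, folds to fs − 37 MHz = 27.5 MHz.

27.5 MHz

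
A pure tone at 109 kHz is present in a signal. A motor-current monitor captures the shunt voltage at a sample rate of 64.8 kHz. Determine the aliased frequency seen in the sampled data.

20.6 kHz

109 kHz mod fs = 44.2 kHz.
44.2 kHz > fs/2 = 32.4 kHz, folds to fs − 44.2 kHz = 20.6 kHz.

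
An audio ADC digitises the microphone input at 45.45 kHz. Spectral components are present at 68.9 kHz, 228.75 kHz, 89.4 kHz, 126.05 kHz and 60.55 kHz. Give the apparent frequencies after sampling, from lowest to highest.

fs/2 = 22.725 kHz.
68.9 kHz mod fs = 23.45 kHz.
23.45 kHz > fs/2 = 22.725 kHz, folds to fs − 23.45 kHz = 22 kHz.
228.75 kHz mod fs = 1.5 kHz.
1.5 kHz ≤ fs/2 = 22.725 kHz, appears at 1.5 kHz.
89.4 kHz mod fs = 43.95 kHz.
43.95 kHz > fs/2 = 22.725 kHz, folds to fs − 43.95 kHz = 1.5 kHz.
126.05 kHz mod fs = 35.15 kHz.
35.15 kHz > fs/2 = 22.725 kHz, folds to fs − 35.15 kHz = 10.3 kHz.
60.55 kHz mod fs = 15.1 kHz.
15.1 kHz ≤ fs/2 = 22.725 kHz, appears at 15.1 kHz.
Distinct values: {1.5 kHz, 10.3 kHz, 15.1 kHz, 22 kHz}.

1.5 kHz, 10.3 kHz, 15.1 kHz, 22 kHz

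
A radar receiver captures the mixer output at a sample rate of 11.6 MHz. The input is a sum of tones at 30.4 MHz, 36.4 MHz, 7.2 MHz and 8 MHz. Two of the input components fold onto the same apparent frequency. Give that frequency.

4.4 MHz

fs/2 = 5.8 MHz.
30.4 MHz mod fs = 7.2 MHz.
7.2 MHz > fs/2 = 5.8 MHz, folds to fs − 7.2 MHz = 4.4 MHz.
36.4 MHz mod fs = 1.6 MHz.
1.6 MHz ≤ fs/2 = 5.8 MHz, appears at 1.6 MHz.
7.2 MHz > fs/2 = 5.8 MHz, folds to fs − 7.2 MHz = 4.4 MHz.
8 MHz > fs/2 = 5.8 MHz, folds to fs − 8 MHz = 3.6 MHz.
7.2 MHz and 30.4 MHz both map to 4.4 MHz.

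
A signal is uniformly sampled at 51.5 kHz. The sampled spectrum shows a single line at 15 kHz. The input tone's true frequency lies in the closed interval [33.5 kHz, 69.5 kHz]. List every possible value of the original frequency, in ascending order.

36.5 kHz, 66.5 kHz

Frequencies that alias to 15 kHz are k·fs ± 15 kHz for integer k ≥ 0.
k=0: 15 kHz.
k=1: 36.5 kHz, 66.5 kHz.
k=2: 88 kHz, 118 kHz.
Within [33.5 kHz, 69.5 kHz]: 36.5 kHz, 66.5 kHz.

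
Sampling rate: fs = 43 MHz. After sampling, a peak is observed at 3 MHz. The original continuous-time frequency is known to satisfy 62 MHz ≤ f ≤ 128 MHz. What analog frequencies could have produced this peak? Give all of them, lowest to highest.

Frequencies that alias to 3 MHz are k·fs ± 3 MHz for integer k ≥ 0.
k=0: 3 MHz.
k=1: 40 MHz, 46 MHz.
k=2: 83 MHz, 89 MHz.
k=3: 126 MHz, 132 MHz.
k=4: 169 MHz, 175 MHz.
Within [62 MHz, 128 MHz]: 83 MHz, 89 MHz, 126 MHz.

83 MHz, 89 MHz, 126 MHz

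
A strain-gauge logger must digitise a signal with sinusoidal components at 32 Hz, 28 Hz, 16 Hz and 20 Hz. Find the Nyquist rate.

64 Hz

Highest-frequency component: 32 Hz.
Nyquist rate = 2 × 32 Hz = 64 Hz.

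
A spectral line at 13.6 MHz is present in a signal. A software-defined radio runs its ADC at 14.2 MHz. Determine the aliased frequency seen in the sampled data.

13.6 MHz > fs/2 = 7.1 MHz, folds to fs − 13.6 MHz = 0.6 MHz.

0.6 MHz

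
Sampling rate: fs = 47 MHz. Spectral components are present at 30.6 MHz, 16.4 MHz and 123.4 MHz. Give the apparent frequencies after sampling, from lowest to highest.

16.4 MHz, 17.6 MHz

fs/2 = 23.5 MHz.
30.6 MHz > fs/2 = 23.5 MHz, folds to fs − 30.6 MHz = 16.4 MHz.
16.4 MHz ≤ fs/2 = 23.5 MHz, passes unchanged.
123.4 MHz mod fs = 29.4 MHz.
29.4 MHz > fs/2 = 23.5 MHz, folds to fs − 29.4 MHz = 17.6 MHz.
Distinct values: {16.4 MHz, 17.6 MHz}.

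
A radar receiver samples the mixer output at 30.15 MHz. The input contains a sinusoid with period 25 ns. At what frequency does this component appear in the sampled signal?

T = 25 ns → f = 1/T = 40 MHz.
40 MHz mod fs = 9.85 MHz.
9.85 MHz ≤ fs/2 = 15.075 MHz, appears at 9.85 MHz.

9.85 MHz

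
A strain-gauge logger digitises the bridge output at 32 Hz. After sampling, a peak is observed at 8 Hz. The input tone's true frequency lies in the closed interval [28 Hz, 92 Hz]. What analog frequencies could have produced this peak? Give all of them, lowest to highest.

40 Hz, 56 Hz, 72 Hz, 88 Hz

Frequencies that alias to 8 Hz are k·fs ± 8 Hz for integer k ≥ 0.
k=0: 8 Hz.
k=1: 24 Hz, 40 Hz.
k=2: 56 Hz, 72 Hz.
k=3: 88 Hz, 104 Hz.
k=4: 120 Hz, 136 Hz.
Within [28 Hz, 92 Hz]: 40 Hz, 56 Hz, 72 Hz, 88 Hz.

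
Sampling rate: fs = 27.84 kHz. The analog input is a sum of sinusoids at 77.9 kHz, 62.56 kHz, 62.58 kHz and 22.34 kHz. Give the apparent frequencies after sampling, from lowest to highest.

5.5 kHz, 5.62 kHz, 6.88 kHz, 6.9 kHz

fs/2 = 13.92 kHz.
77.9 kHz mod fs = 22.22 kHz.
22.22 kHz > fs/2 = 13.92 kHz, folds to fs − 22.22 kHz = 5.62 kHz.
62.56 kHz mod fs = 6.88 kHz.
6.88 kHz ≤ fs/2 = 13.92 kHz, appears at 6.88 kHz.
62.58 kHz mod fs = 6.9 kHz.
6.9 kHz ≤ fs/2 = 13.92 kHz, appears at 6.9 kHz.
22.34 kHz > fs/2 = 13.92 kHz, folds to fs − 22.34 kHz = 5.5 kHz.
Distinct values: {5.5 kHz, 5.62 kHz, 6.88 kHz, 6.9 kHz}.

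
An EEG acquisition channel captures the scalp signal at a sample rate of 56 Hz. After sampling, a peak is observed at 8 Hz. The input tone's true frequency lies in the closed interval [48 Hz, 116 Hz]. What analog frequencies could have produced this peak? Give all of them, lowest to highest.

Frequencies that alias to 8 Hz are k·fs ± 8 Hz for integer k ≥ 0.
k=0: 8 Hz.
k=1: 48 Hz, 64 Hz.
k=2: 104 Hz, 120 Hz.
k=3: 160 Hz, 176 Hz.
Within [48 Hz, 116 Hz]: 48 Hz, 64 Hz, 104 Hz.

48 Hz, 64 Hz, 104 Hz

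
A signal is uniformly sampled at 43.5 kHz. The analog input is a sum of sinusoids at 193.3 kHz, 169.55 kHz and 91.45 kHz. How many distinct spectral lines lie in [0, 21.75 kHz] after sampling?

fs/2 = 21.75 kHz.
193.3 kHz mod fs = 19.3 kHz.
19.3 kHz ≤ fs/2 = 21.75 kHz, appears at 19.3 kHz.
169.55 kHz mod fs = 39.05 kHz.
39.05 kHz > fs/2 = 21.75 kHz, folds to fs − 39.05 kHz = 4.45 kHz.
91.45 kHz mod fs = 4.45 kHz.
4.45 kHz ≤ fs/2 = 21.75 kHz, appears at 4.45 kHz.
Distinct values: {4.45 kHz, 19.3 kHz} → 2.

2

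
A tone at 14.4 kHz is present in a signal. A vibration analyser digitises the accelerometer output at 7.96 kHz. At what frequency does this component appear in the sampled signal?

14.4 kHz mod fs = 6.44 kHz.
6.44 kHz > fs/2 = 3.98 kHz, folds to fs − 6.44 kHz = 1.52 kHz.

1.52 kHz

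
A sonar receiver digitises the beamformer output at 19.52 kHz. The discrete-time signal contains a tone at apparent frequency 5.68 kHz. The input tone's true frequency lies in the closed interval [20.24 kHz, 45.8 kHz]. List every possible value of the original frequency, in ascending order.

25.2 kHz, 33.36 kHz, 44.72 kHz

Frequencies that alias to 5.68 kHz are k·fs ± 5.68 kHz for integer k ≥ 0.
k=0: 5.68 kHz.
k=1: 13.84 kHz, 25.2 kHz.
k=2: 33.36 kHz, 44.72 kHz.
k=3: 52.88 kHz, 64.24 kHz.
Within [20.24 kHz, 45.8 kHz]: 25.2 kHz, 33.36 kHz, 44.72 kHz.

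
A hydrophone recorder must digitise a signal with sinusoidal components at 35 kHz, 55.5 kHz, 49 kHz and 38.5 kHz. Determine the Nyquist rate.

111 kHz

Highest-frequency component: 55.5 kHz.
Nyquist rate = 2 × 55.5 kHz = 111 kHz.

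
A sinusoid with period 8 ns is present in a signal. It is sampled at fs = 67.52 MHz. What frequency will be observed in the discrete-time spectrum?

10.04 MHz

T = 8 ns → f = 1/T = 125 MHz.
125 MHz mod fs = 57.48 MHz.
57.48 MHz > fs/2 = 33.76 MHz, folds to fs − 57.48 MHz = 10.04 MHz.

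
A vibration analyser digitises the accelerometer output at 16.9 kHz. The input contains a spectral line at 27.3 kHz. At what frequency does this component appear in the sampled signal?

6.5 kHz

27.3 kHz mod fs = 10.4 kHz.
10.4 kHz > fs/2 = 8.45 kHz, folds to fs − 10.4 kHz = 6.5 kHz.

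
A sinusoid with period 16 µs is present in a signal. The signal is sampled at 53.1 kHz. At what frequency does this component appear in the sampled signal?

9.4 kHz

T = 16 µs → f = 1/T = 62.5 kHz.
62.5 kHz mod fs = 9.4 kHz.
9.4 kHz ≤ fs/2 = 26.55 kHz, appears at 9.4 kHz.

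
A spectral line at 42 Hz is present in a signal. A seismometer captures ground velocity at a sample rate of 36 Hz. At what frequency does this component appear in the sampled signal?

42 Hz mod fs = 6 Hz.
6 Hz ≤ fs/2 = 18 Hz, appears at 6 Hz.

6 Hz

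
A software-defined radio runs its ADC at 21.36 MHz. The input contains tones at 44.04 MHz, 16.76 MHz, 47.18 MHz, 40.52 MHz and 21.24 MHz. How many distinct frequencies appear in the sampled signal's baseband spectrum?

fs/2 = 10.68 MHz.
44.04 MHz mod fs = 1.32 MHz.
1.32 MHz ≤ fs/2 = 10.68 MHz, appears at 1.32 MHz.
16.76 MHz > fs/2 = 10.68 MHz, folds to fs − 16.76 MHz = 4.6 MHz.
47.18 MHz mod fs = 4.46 MHz.
4.46 MHz ≤ fs/2 = 10.68 MHz, appears at 4.46 MHz.
40.52 MHz mod fs = 19.16 MHz.
19.16 MHz > fs/2 = 10.68 MHz, folds to fs − 19.16 MHz = 2.2 MHz.
21.24 MHz > fs/2 = 10.68 MHz, folds to fs − 21.24 MHz = 0.12 MHz.
Distinct values: {0.12 MHz, 1.32 MHz, 2.2 MHz, 4.46 MHz, 4.6 MHz} → 5.

5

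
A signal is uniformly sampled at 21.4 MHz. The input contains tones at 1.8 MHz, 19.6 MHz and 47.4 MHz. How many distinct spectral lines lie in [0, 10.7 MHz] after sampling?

fs/2 = 10.7 MHz.
1.8 MHz ≤ fs/2 = 10.7 MHz, passes unchanged.
19.6 MHz > fs/2 = 10.7 MHz, folds to fs − 19.6 MHz = 1.8 MHz.
47.4 MHz mod fs = 4.6 MHz.
4.6 MHz ≤ fs/2 = 10.7 MHz, appears at 4.6 MHz.
Distinct values: {1.8 MHz, 4.6 MHz} → 2.

2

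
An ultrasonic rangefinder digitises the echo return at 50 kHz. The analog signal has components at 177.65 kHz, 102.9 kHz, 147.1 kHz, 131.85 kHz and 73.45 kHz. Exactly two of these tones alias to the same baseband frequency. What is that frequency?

fs/2 = 25 kHz.
177.65 kHz mod fs = 27.65 kHz.
27.65 kHz > fs/2 = 25 kHz, folds to fs − 27.65 kHz = 22.35 kHz.
102.9 kHz mod fs = 2.9 kHz.
2.9 kHz ≤ fs/2 = 25 kHz, appears at 2.9 kHz.
147.1 kHz mod fs = 47.1 kHz.
47.1 kHz > fs/2 = 25 kHz, folds to fs − 47.1 kHz = 2.9 kHz.
131.85 kHz mod fs = 31.85 kHz.
31.85 kHz > fs/2 = 25 kHz, folds to fs − 31.85 kHz = 18.15 kHz.
73.45 kHz mod fs = 23.45 kHz.
23.45 kHz ≤ fs/2 = 25 kHz, appears at 23.45 kHz.
102.9 kHz and 147.1 kHz both map to 2.9 kHz.

2.9 kHz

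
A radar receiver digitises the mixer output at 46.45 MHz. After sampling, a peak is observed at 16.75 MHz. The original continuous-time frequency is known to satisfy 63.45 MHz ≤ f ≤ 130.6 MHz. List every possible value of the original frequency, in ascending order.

Frequencies that alias to 16.75 MHz are k·fs ± 16.75 MHz for integer k ≥ 0.
k=0: 16.75 MHz.
k=1: 29.7 MHz, 63.2 MHz.
k=2: 76.15 MHz, 109.65 MHz.
k=3: 122.6 MHz, 156.1 MHz.
k=4: 169.05 MHz, 202.55 MHz.
Within [63.45 MHz, 130.6 MHz]: 76.15 MHz, 109.65 MHz, 122.6 MHz.

76.15 MHz, 109.65 MHz, 122.6 MHz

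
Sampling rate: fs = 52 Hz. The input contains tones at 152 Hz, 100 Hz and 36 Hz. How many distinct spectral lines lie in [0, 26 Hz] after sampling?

fs/2 = 26 Hz.
152 Hz mod fs = 48 Hz.
48 Hz > fs/2 = 26 Hz, folds to fs − 48 Hz = 4 Hz.
100 Hz mod fs = 48 Hz.
48 Hz > fs/2 = 26 Hz, folds to fs − 48 Hz = 4 Hz.
36 Hz > fs/2 = 26 Hz, folds to fs − 36 Hz = 16 Hz.
Distinct values: {4 Hz, 16 Hz} → 2.

2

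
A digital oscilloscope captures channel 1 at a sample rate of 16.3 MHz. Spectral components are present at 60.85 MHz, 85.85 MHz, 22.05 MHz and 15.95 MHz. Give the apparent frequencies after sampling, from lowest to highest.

fs/2 = 8.15 MHz.
60.85 MHz mod fs = 11.95 MHz.
11.95 MHz > fs/2 = 8.15 MHz, folds to fs − 11.95 MHz = 4.35 MHz.
85.85 MHz mod fs = 4.35 MHz.
4.35 MHz ≤ fs/2 = 8.15 MHz, appears at 4.35 MHz.
22.05 MHz mod fs = 5.75 MHz.
5.75 MHz ≤ fs/2 = 8.15 MHz, appears at 5.75 MHz.
15.95 MHz > fs/2 = 8.15 MHz, folds to fs − 15.95 MHz = 0.35 MHz.
Distinct values: {0.35 MHz, 4.35 MHz, 5.75 MHz}.

0.35 MHz, 4.35 MHz, 5.75 MHz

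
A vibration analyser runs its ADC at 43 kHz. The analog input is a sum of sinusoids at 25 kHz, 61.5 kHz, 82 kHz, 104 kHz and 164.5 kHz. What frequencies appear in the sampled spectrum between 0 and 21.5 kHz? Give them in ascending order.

4 kHz, 7.5 kHz, 18 kHz, 18.5 kHz

fs/2 = 21.5 kHz.
25 kHz > fs/2 = 21.5 kHz, folds to fs − 25 kHz = 18 kHz.
61.5 kHz mod fs = 18.5 kHz.
18.5 kHz ≤ fs/2 = 21.5 kHz, appears at 18.5 kHz.
82 kHz mod fs = 39 kHz.
39 kHz > fs/2 = 21.5 kHz, folds to fs − 39 kHz = 4 kHz.
104 kHz mod fs = 18 kHz.
18 kHz ≤ fs/2 = 21.5 kHz, appears at 18 kHz.
164.5 kHz mod fs = 35.5 kHz.
35.5 kHz > fs/2 = 21.5 kHz, folds to fs − 35.5 kHz = 7.5 kHz.
Distinct values: {4 kHz, 7.5 kHz, 18 kHz, 18.5 kHz}.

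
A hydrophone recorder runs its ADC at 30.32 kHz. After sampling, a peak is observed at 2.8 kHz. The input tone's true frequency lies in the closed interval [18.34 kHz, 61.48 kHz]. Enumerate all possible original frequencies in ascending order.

27.52 kHz, 33.12 kHz, 57.84 kHz

Frequencies that alias to 2.8 kHz are k·fs ± 2.8 kHz for integer k ≥ 0.
k=0: 2.8 kHz.
k=1: 27.52 kHz, 33.12 kHz.
k=2: 57.84 kHz, 63.44 kHz.
k=3: 88.16 kHz, 93.76 kHz.
Within [18.34 kHz, 61.48 kHz]: 27.52 kHz, 33.12 kHz, 57.84 kHz.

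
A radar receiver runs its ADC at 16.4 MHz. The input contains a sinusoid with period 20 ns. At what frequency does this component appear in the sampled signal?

T = 20 ns → f = 1/T = 50 MHz.
50 MHz mod fs = 0.8 MHz.
0.8 MHz ≤ fs/2 = 8.2 MHz, appears at 0.8 MHz.

0.8 MHz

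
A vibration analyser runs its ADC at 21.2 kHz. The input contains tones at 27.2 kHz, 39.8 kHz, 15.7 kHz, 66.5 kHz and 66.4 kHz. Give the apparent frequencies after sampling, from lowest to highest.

2.6 kHz, 2.8 kHz, 2.9 kHz, 5.5 kHz, 6 kHz

fs/2 = 10.6 kHz.
27.2 kHz mod fs = 6 kHz.
6 kHz ≤ fs/2 = 10.6 kHz, appears at 6 kHz.
39.8 kHz mod fs = 18.6 kHz.
18.6 kHz > fs/2 = 10.6 kHz, folds to fs − 18.6 kHz = 2.6 kHz.
15.7 kHz > fs/2 = 10.6 kHz, folds to fs − 15.7 kHz = 5.5 kHz.
66.5 kHz mod fs = 2.9 kHz.
2.9 kHz ≤ fs/2 = 10.6 kHz, appears at 2.9 kHz.
66.4 kHz mod fs = 2.8 kHz.
2.8 kHz ≤ fs/2 = 10.6 kHz, appears at 2.8 kHz.
Distinct values: {2.6 kHz, 2.8 kHz, 2.9 kHz, 5.5 kHz, 6 kHz}.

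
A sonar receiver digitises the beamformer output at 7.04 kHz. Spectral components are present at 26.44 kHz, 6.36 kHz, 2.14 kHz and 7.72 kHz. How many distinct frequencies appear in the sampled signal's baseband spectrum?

fs/2 = 3.52 kHz.
26.44 kHz mod fs = 5.32 kHz.
5.32 kHz > fs/2 = 3.52 kHz, folds to fs − 5.32 kHz = 1.72 kHz.
6.36 kHz > fs/2 = 3.52 kHz, folds to fs − 6.36 kHz = 0.68 kHz.
2.14 kHz ≤ fs/2 = 3.52 kHz, passes unchanged.
7.72 kHz mod fs = 0.68 kHz.
0.68 kHz ≤ fs/2 = 3.52 kHz, appears at 0.68 kHz.
Distinct values: {0.68 kHz, 1.72 kHz, 2.14 kHz} → 3.

3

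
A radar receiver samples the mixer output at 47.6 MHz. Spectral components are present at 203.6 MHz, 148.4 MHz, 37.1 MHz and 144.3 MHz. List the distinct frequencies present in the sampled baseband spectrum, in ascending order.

fs/2 = 23.8 MHz.
203.6 MHz mod fs = 13.2 MHz.
13.2 MHz ≤ fs/2 = 23.8 MHz, appears at 13.2 MHz.
148.4 MHz mod fs = 5.6 MHz.
5.6 MHz ≤ fs/2 = 23.8 MHz, appears at 5.6 MHz.
37.1 MHz > fs/2 = 23.8 MHz, folds to fs − 37.1 MHz = 10.5 MHz.
144.3 MHz mod fs = 1.5 MHz.
1.5 MHz ≤ fs/2 = 23.8 MHz, appears at 1.5 MHz.
Distinct values: {1.5 MHz, 5.6 MHz, 10.5 MHz, 13.2 MHz}.

1.5 MHz, 5.6 MHz, 10.5 MHz, 13.2 MHz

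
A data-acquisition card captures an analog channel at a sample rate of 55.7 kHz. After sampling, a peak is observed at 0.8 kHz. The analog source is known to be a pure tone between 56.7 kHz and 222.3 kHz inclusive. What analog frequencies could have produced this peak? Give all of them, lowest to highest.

110.6 kHz, 112.2 kHz, 166.3 kHz, 167.9 kHz, 222 kHz

Frequencies that alias to 0.8 kHz are k·fs ± 0.8 kHz for integer k ≥ 0.
k=0: 0.8 kHz.
k=1: 54.9 kHz, 56.5 kHz.
k=2: 110.6 kHz, 112.2 kHz.
k=3: 166.3 kHz, 167.9 kHz.
k=4: 222 kHz, 223.6 kHz.
k=5: 277.7 kHz, 279.3 kHz.
Within [56.7 kHz, 222.3 kHz]: 110.6 kHz, 112.2 kHz, 166.3 kHz, 167.9 kHz, 222 kHz.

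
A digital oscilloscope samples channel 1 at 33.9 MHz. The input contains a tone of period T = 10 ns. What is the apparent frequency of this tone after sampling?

1.7 MHz

T = 10 ns → f = 1/T = 100 MHz.
100 MHz mod fs = 32.2 MHz.
32.2 MHz > fs/2 = 16.95 MHz, folds to fs − 32.2 MHz = 1.7 MHz.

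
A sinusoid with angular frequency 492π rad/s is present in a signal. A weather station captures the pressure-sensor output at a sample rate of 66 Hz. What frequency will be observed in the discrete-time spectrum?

18 Hz

ω = 492π rad/s → f = ω/(2π) = 246 Hz.
246 Hz mod fs = 48 Hz.
48 Hz > fs/2 = 33 Hz, folds to fs − 48 Hz = 18 Hz.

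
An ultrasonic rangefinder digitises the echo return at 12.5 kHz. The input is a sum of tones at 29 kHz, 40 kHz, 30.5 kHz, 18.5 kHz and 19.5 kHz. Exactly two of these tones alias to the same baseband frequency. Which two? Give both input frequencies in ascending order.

19.5 kHz, 30.5 kHz

fs/2 = 6.25 kHz.
29 kHz mod fs = 4 kHz.
4 kHz ≤ fs/2 = 6.25 kHz, appears at 4 kHz.
40 kHz mod fs = 2.5 kHz.
2.5 kHz ≤ fs/2 = 6.25 kHz, appears at 2.5 kHz.
30.5 kHz mod fs = 5.5 kHz.
5.5 kHz ≤ fs/2 = 6.25 kHz, appears at 5.5 kHz.
18.5 kHz mod fs = 6 kHz.
6 kHz ≤ fs/2 = 6.25 kHz, appears at 6 kHz.
19.5 kHz mod fs = 7 kHz.
7 kHz > fs/2 = 6.25 kHz, folds to fs − 7 kHz = 5.5 kHz.
19.5 kHz and 30.5 kHz both map to 5.5 kHz.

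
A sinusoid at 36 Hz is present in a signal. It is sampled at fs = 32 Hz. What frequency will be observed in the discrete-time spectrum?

4 Hz

36 Hz mod fs = 4 Hz.
4 Hz ≤ fs/2 = 16 Hz, appears at 4 Hz.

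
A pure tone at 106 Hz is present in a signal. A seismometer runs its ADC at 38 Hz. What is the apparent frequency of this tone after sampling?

8 Hz

106 Hz mod fs = 30 Hz.
30 Hz > fs/2 = 19 Hz, folds to fs − 30 Hz = 8 Hz.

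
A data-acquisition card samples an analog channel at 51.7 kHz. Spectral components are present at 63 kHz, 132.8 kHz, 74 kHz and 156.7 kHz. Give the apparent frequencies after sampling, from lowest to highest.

1.6 kHz, 11.3 kHz, 22.3 kHz

fs/2 = 25.85 kHz.
63 kHz mod fs = 11.3 kHz.
11.3 kHz ≤ fs/2 = 25.85 kHz, appears at 11.3 kHz.
132.8 kHz mod fs = 29.4 kHz.
29.4 kHz > fs/2 = 25.85 kHz, folds to fs − 29.4 kHz = 22.3 kHz.
74 kHz mod fs = 22.3 kHz.
22.3 kHz ≤ fs/2 = 25.85 kHz, appears at 22.3 kHz.
156.7 kHz mod fs = 1.6 kHz.
1.6 kHz ≤ fs/2 = 25.85 kHz, appears at 1.6 kHz.
Distinct values: {1.6 kHz, 11.3 kHz, 22.3 kHz}.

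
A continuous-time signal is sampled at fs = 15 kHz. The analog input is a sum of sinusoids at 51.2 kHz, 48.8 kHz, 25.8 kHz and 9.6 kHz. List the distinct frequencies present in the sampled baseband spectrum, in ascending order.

fs/2 = 7.5 kHz.
51.2 kHz mod fs = 6.2 kHz.
6.2 kHz ≤ fs/2 = 7.5 kHz, appears at 6.2 kHz.
48.8 kHz mod fs = 3.8 kHz.
3.8 kHz ≤ fs/2 = 7.5 kHz, appears at 3.8 kHz.
25.8 kHz mod fs = 10.8 kHz.
10.8 kHz > fs/2 = 7.5 kHz, folds to fs − 10.8 kHz = 4.2 kHz.
9.6 kHz > fs/2 = 7.5 kHz, folds to fs − 9.6 kHz = 5.4 kHz.
Distinct values: {3.8 kHz, 4.2 kHz, 5.4 kHz, 6.2 kHz}.

3.8 kHz, 4.2 kHz, 5.4 kHz, 6.2 kHz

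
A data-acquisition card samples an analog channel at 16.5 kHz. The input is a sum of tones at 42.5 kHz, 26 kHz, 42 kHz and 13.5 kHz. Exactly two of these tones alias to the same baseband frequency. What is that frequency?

7 kHz

fs/2 = 8.25 kHz.
42.5 kHz mod fs = 9.5 kHz.
9.5 kHz > fs/2 = 8.25 kHz, folds to fs − 9.5 kHz = 7 kHz.
26 kHz mod fs = 9.5 kHz.
9.5 kHz > fs/2 = 8.25 kHz, folds to fs − 9.5 kHz = 7 kHz.
42 kHz mod fs = 9 kHz.
9 kHz > fs/2 = 8.25 kHz, folds to fs − 9 kHz = 7.5 kHz.
13.5 kHz > fs/2 = 8.25 kHz, folds to fs − 13.5 kHz = 3 kHz.
26 kHz and 42.5 kHz both map to 7 kHz.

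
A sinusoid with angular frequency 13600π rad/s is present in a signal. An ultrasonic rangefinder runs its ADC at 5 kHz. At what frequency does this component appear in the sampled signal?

ω = 13600π rad/s → f = ω/(2π) = 6800 Hz = 6.8 kHz.
6.8 kHz mod fs = 1.8 kHz.
1.8 kHz ≤ fs/2 = 2.5 kHz, appears at 1.8 kHz.

1.8 kHz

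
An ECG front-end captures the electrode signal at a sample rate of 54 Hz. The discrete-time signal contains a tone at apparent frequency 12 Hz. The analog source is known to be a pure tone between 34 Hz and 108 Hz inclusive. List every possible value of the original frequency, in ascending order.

Frequencies that alias to 12 Hz are k·fs ± 12 Hz for integer k ≥ 0.
k=0: 12 Hz.
k=1: 42 Hz, 66 Hz.
k=2: 96 Hz, 120 Hz.
k=3: 150 Hz, 174 Hz.
Within [34 Hz, 108 Hz]: 42 Hz, 66 Hz, 96 Hz.

42 Hz, 66 Hz, 96 Hz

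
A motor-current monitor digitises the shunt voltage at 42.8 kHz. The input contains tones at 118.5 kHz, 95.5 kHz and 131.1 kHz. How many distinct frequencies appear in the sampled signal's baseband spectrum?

2

fs/2 = 21.4 kHz.
118.5 kHz mod fs = 32.9 kHz.
32.9 kHz > fs/2 = 21.4 kHz, folds to fs − 32.9 kHz = 9.9 kHz.
95.5 kHz mod fs = 9.9 kHz.
9.9 kHz ≤ fs/2 = 21.4 kHz, appears at 9.9 kHz.
131.1 kHz mod fs = 2.7 kHz.
2.7 kHz ≤ fs/2 = 21.4 kHz, appears at 2.7 kHz.
Distinct values: {2.7 kHz, 9.9 kHz} → 2.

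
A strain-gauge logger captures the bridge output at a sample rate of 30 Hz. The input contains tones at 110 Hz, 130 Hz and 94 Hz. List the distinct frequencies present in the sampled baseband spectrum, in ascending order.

4 Hz, 10 Hz

fs/2 = 15 Hz.
110 Hz mod fs = 20 Hz.
20 Hz > fs/2 = 15 Hz, folds to fs − 20 Hz = 10 Hz.
130 Hz mod fs = 10 Hz.
10 Hz ≤ fs/2 = 15 Hz, appears at 10 Hz.
94 Hz mod fs = 4 Hz.
4 Hz ≤ fs/2 = 15 Hz, appears at 4 Hz.
Distinct values: {4 Hz, 10 Hz}.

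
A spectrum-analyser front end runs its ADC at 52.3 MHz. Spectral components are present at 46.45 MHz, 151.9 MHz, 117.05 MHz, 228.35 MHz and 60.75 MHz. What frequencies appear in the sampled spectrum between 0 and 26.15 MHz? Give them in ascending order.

5 MHz, 5.85 MHz, 8.45 MHz, 12.45 MHz, 19.15 MHz

fs/2 = 26.15 MHz.
46.45 MHz > fs/2 = 26.15 MHz, folds to fs − 46.45 MHz = 5.85 MHz.
151.9 MHz mod fs = 47.3 MHz.
47.3 MHz > fs/2 = 26.15 MHz, folds to fs − 47.3 MHz = 5 MHz.
117.05 MHz mod fs = 12.45 MHz.
12.45 MHz ≤ fs/2 = 26.15 MHz, appears at 12.45 MHz.
228.35 MHz mod fs = 19.15 MHz.
19.15 MHz ≤ fs/2 = 26.15 MHz, appears at 19.15 MHz.
60.75 MHz mod fs = 8.45 MHz.
8.45 MHz ≤ fs/2 = 26.15 MHz, appears at 8.45 MHz.
Distinct values: {5 MHz, 5.85 MHz, 8.45 MHz, 12.45 MHz, 19.15 MHz}.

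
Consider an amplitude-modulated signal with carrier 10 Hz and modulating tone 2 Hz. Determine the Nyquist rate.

AM sidebands sit at fc ± fm = 8 Hz and 12 Hz.
Highest-frequency component: 12 Hz.
Nyquist rate = 2 × 12 Hz = 24 Hz.

24 Hz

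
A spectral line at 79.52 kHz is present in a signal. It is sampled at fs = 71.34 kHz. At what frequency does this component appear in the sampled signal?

8.18 kHz

79.52 kHz mod fs = 8.18 kHz.
8.18 kHz ≤ fs/2 = 35.67 kHz, appears at 8.18 kHz.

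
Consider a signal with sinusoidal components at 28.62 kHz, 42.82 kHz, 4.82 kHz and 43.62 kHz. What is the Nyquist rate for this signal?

87.24 kHz

Highest-frequency component: 43.62 kHz.
Nyquist rate = 2 × 43.62 kHz = 87.24 kHz.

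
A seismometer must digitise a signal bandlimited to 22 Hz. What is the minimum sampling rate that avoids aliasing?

Nyquist rate = 2 × 22 Hz = 44 Hz.

44 Hz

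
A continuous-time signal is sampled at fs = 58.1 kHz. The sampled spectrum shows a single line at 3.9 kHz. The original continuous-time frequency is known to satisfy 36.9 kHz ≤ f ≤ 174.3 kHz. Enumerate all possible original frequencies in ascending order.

Frequencies that alias to 3.9 kHz are k·fs ± 3.9 kHz for integer k ≥ 0.
k=0: 3.9 kHz.
k=1: 54.2 kHz, 62 kHz.
k=2: 112.3 kHz, 120.1 kHz.
k=3: 170.4 kHz, 178.2 kHz.
k=4: 228.5 kHz, 236.3 kHz.
Within [36.9 kHz, 174.3 kHz]: 54.2 kHz, 62 kHz, 112.3 kHz, 120.1 kHz, 170.4 kHz.

54.2 kHz, 62 kHz, 112.3 kHz, 120.1 kHz, 170.4 kHz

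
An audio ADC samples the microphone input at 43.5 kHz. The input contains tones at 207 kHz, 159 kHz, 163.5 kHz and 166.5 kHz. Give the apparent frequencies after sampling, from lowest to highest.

fs/2 = 21.75 kHz.
207 kHz mod fs = 33 kHz.
33 kHz > fs/2 = 21.75 kHz, folds to fs − 33 kHz = 10.5 kHz.
159 kHz mod fs = 28.5 kHz.
28.5 kHz > fs/2 = 21.75 kHz, folds to fs − 28.5 kHz = 15 kHz.
163.5 kHz mod fs = 33 kHz.
33 kHz > fs/2 = 21.75 kHz, folds to fs − 33 kHz = 10.5 kHz.
166.5 kHz mod fs = 36 kHz.
36 kHz > fs/2 = 21.75 kHz, folds to fs − 36 kHz = 7.5 kHz.
Distinct values: {7.5 kHz, 10.5 kHz, 15 kHz}.

7.5 kHz, 10.5 kHz, 15 kHz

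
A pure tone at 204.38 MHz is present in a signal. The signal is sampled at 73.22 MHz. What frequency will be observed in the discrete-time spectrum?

204.38 MHz mod fs = 57.94 MHz.
57.94 MHz > fs/2 = 36.61 MHz, folds to fs − 57.94 MHz = 15.28 MHz.

15.28 MHz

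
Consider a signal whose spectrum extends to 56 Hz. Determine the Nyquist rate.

Nyquist rate = 2 × 56 Hz = 112 Hz.

112 Hz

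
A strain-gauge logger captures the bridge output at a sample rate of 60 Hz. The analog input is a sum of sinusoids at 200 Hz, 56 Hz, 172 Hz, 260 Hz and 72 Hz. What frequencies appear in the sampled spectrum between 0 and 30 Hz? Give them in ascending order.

fs/2 = 30 Hz.
200 Hz mod fs = 20 Hz.
20 Hz ≤ fs/2 = 30 Hz, appears at 20 Hz.
56 Hz > fs/2 = 30 Hz, folds to fs − 56 Hz = 4 Hz.
172 Hz mod fs = 52 Hz.
52 Hz > fs/2 = 30 Hz, folds to fs − 52 Hz = 8 Hz.
260 Hz mod fs = 20 Hz.
20 Hz ≤ fs/2 = 30 Hz, appears at 20 Hz.
72 Hz mod fs = 12 Hz.
12 Hz ≤ fs/2 = 30 Hz, appears at 12 Hz.
Distinct values: {4 Hz, 8 Hz, 12 Hz, 20 Hz}.

4 Hz, 8 Hz, 12 Hz, 20 Hz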